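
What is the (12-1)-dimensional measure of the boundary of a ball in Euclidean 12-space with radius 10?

The surface area of an n-ball is 2π^(n/2) r^(n-1) / Γ(n/2). For n=12, r=10: 5000000000·π^6/3 ≈ 1.60232e+12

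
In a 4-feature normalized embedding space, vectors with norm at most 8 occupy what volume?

V_4(8) = π^(4/2) · (8)^4 / Γ(4/2 + 1) = 2048·π^2 ≈ 20212.9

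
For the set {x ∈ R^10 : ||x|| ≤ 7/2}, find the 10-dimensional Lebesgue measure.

The n-ball volume is π^(n/2)·r^n/Γ(n/2+1). With n=10, r=7/2: V = 282475249·π^5/122880 ≈ 703475.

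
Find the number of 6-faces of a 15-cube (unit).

An n-cube has C(n,k)·2^(n-k) k-faces. Here C(15,6)·2^9 = 5005·512 = 2562560.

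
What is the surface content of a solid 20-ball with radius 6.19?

S = n·V_n(r)/r = 20·V_20(6.19)/6.19 (volume-to-surface relation), giving 5.68706e+14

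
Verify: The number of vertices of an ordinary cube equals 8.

True. The 3-cube has 2^3 = 8 vertices.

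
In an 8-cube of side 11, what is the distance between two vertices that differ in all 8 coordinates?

Diagonal = √8 · 11 ≈ 31.1127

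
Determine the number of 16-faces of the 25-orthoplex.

An n-cross-polytope has 2^(k+1)·C(n,k+1) k-faces. Here 2^17·C(25,17) = 131072·1081575 = 141764198400.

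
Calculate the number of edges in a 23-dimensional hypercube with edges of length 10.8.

An n-cube has n·2^(n-1) edges. With n = 23: 23·4194304 = 96468992.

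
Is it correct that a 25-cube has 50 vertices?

False. The 25-cube has 2^25 = 33554432 vertices.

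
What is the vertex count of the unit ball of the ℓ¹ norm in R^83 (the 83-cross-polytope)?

An n-cross-polytope has 2n vertices; here n = 83, giving 166.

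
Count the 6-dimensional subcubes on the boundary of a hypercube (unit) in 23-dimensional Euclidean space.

Number of 6-faces = C(23,6) · 2^(23-6) = 100947 · 131072 = 13231325184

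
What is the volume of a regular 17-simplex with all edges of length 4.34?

V_17 = √(18) · 4.34^17 / (17! · 2^(17/2)) ≈ 2.26536e-06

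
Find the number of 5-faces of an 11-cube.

f_5(11-cube) = (11 choose 5) · 2^6 = 29568.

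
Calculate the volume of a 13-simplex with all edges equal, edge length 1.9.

V_13 = √(14) · 1.9^13 / (13! · 2^(13/2)) ≈ 2.79181e-08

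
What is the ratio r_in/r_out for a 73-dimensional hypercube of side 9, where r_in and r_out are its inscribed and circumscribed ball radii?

r_in = 9/2 (half the side); r_out = 9√73/2 (half the diagonal). Ratio = 1/√73 ≈ 0.117041.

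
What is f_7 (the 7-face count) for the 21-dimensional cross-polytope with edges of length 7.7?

An n-cross-polytope has 2^(k+1)·C(n,k+1) k-faces. Here 2^8·C(21,8) = 256·203490 = 52093440.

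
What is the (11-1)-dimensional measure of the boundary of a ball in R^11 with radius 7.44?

The surface area of an n-ball is 2π^(n/2) r^(n-1) / Γ(n/2). For n=11, r=7.44: 1.07703e+10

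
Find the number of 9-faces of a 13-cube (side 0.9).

Number of 9-faces = C(13,9) · 2^(13-9) = 715 · 16 = 11440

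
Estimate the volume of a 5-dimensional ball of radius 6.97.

V_5(6.97) = π^(5/2) · (6.97)^5 / Γ(5/2 + 1) ≈ 86588.9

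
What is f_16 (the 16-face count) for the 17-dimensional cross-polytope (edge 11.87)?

An n-cross-polytope has 2^(k+1)·C(n,k+1) k-faces. Here 2^17·C(17,17) = 131072·1 = 131072.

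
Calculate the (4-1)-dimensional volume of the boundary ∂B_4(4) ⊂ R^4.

S_4(4) = 2·π^(4/2)·(4)^3 / Γ(4/2) = 128·π^2 ≈ 1263.31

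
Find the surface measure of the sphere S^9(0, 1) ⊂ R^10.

S_10(1) = 2·π^(10/2)·(1)^9 / Γ(10/2) = π^5/12 ≈ 25.5016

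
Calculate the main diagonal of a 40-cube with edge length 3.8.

Diagonal = √40 · 3.8 ≈ 24.0333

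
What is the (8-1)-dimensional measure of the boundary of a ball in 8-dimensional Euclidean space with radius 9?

S = n·V_n(r)/r = 8·V_8(9)/9 (volume-to-surface relation), giving 1594323·π^4 ≈ 1.55302e+08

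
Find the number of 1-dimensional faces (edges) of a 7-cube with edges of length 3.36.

Each of the 2^7 = 128 vertices has degree 7; total edges = 7·2^7/2 = 448.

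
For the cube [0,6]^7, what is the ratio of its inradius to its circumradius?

Ratio = (s/2)/(s√7/2) = 7^(-1/2) ≈ 0.377964.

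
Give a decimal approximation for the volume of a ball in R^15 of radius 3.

The n-ball volume is π^(n/2)·r^n/Γ(n/2+1). With n=15, r=3: V = 45349632·π^7/25025 ≈ 5.47329e+06.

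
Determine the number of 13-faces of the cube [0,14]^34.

Choose 13 of 34 axes to span the face (C(34,13) = 927983760 ways), then fix each of the remaining 21 coordinates at one of its two extreme values (2^21 = 2097152 ways): 927983760·2097152 = 1946122998251520.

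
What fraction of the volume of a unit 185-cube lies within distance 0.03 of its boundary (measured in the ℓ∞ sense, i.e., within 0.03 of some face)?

1 - (1 - 2·0.03)^185 = 1 - 0.94^185 ≈ 0.999989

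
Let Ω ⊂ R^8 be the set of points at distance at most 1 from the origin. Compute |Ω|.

V_8(1) = π^(8/2) · (1)^8 / Γ(8/2 + 1) = π^4/24 ≈ 4.05871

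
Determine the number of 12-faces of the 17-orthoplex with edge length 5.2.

Each 12-face is the convex hull of 13 vertices, one chosen as ±e_i from each of 13 distinct axes: 2^13·C(17,13) = 19496960.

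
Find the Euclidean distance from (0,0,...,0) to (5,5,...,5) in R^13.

||(5,5,...,5)|| = √(13)·5 ≈ 18.0278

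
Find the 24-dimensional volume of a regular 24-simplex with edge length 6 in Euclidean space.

V_24 = √(25) · 6^24 / (24! · 2^(24/2)) ≈ 9.32254e-09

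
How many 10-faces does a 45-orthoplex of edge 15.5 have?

f_10(45-orthoplex) = 2^11 · (45 choose 11) = 20788420423680.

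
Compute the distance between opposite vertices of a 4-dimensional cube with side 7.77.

||(7.77,7.77,...,7.77)|| = √(4)·7.77 = 15.54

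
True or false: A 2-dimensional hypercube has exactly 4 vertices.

True. The 2-cube has 2^2 = 4 vertices.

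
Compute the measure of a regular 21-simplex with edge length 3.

V_21 = √(22) · 3^21 / (21! · 2^(21/2)) ≈ 6.6313e-13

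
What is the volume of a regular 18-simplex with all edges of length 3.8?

V_18 = √(19) · 3.8^18 / (18! · 2^(18/2)) ≈ 3.6297e-08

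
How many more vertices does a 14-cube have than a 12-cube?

The 14-cube has 2^14 = 16384 vertices. The 12-cube has 2^12 = 4096 vertices. Difference: 16384 - 4096 = 12288.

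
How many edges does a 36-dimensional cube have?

The 36-cube has n·2^(n-1) = 36·2^35 = 36·34359738368 = 1236950581248 edges.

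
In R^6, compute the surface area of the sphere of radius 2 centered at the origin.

S = n·V_n(r)/r = 6·V_6(2)/2 (volume-to-surface relation), giving 32·π^3 ≈ 992.201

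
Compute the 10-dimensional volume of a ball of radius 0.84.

The n-ball volume is π^(n/2)·r^n/Γ(n/2+1). With n=10, r=0.84: V ≈ 0.446027.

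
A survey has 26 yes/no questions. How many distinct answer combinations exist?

Each vertex is a binary string of length 26, so there are 2^26 = 67108864.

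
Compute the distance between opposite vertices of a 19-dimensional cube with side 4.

d = √(4² + 4² + ... + 4²) [19 terms] = √(19·4²) = 4√19 ≈ 17.4356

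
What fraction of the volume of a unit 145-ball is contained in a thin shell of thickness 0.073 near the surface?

Shell fraction = 1 - (1-0.073)^145 ≈ 0.999983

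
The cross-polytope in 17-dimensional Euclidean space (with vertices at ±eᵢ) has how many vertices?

An n-cross-polytope has 2n vertices; here n = 17, giving 34.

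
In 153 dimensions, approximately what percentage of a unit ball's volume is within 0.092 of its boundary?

1 - (1-0.092)^153 ≈ 0.9999996135 ≈ 99.999961%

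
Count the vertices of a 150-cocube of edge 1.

An n-cross-polytope has 2n vertices; here n = 150, giving 300.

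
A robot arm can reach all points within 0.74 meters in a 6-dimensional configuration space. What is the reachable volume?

V_6(0.74) = π^(6/2) · (0.74)^6 / Γ(6/2 + 1) ≈ 0.848572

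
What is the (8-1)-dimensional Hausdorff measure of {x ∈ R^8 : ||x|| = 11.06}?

S = n·V_n(r)/r = 8·V_8(11.06)/11.06 (volume-to-surface relation), giving 6.57301e+08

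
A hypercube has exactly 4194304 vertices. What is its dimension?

n = log_2(4194304) = 22.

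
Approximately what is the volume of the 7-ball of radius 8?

Volume = π^{7/2}·(8)^7/Γ(9/2) = 33554432·π^3/105 ≈ 9.90855e+06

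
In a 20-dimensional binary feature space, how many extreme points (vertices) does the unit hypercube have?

Each vertex is a binary string of length 20, so there are 2^20 = 1048576.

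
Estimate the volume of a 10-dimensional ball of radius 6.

V_10(6) = π^(10/2) · (6)^10 / Γ(10/2 + 1) = 2519424·π^5/5 ≈ 1.54199e+08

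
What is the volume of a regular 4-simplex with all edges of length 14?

For a regular n-simplex with edge a, V = (a^n / n!)·√((n+1)/2^n). With a=14, n=4: V ≈ 894.8.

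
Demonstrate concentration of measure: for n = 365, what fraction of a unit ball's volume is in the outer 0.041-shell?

1 - (1-0.041)^365 ≈ 0.9999997689 ≈ 99.999977%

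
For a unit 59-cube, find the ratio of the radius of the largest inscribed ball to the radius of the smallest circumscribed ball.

For an n-cube of any side s, the inradius is s/2 and the circumradius is s√n/2, so the ratio is 1/√59 ≈ 0.130189.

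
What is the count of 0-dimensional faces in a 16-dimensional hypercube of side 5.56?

An n-cube has C(n,k)·2^(n-k) k-faces. Here C(16,0)·2^16 = 1·65536 = 65536.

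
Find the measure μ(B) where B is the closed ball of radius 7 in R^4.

V = 2401·π^2/2 ≈ 11848.5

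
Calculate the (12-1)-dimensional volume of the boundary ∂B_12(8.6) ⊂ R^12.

S_12(8.6) = 2·π^(12/2)·(8.6)^11 / Γ(12/2) ≈ 3.04952e+11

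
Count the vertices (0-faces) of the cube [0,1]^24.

The 24-cube has 2^24 = 16777216 vertices.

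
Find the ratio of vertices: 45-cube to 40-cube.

The 45-cube has 2^45 = 35184372088832 vertices. The 40-cube has 2^40 = 1099511627776 vertices. Ratio: 35184372088832/1099511627776 = 32.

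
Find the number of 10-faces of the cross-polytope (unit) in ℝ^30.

Each 10-face is the convex hull of 11 vertices, one chosen as ±e_i from each of 11 distinct axes: 2^11·C(30,11) = 111876710400.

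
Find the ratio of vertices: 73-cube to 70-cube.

The 73-cube has 2^73 = 9444732965739290427392 vertices. The 70-cube has 2^70 = 1180591620717411303424 vertices. Ratio: 9444732965739290427392/1180591620717411303424 = 8.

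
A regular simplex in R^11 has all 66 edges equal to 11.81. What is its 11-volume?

For a regular n-simplex with edge a, V = (a^n / n!)·√((n+1)/2^n). With a=11.81, n=11: V ≈ 1195.42.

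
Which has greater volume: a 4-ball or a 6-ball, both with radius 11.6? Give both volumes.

V_4(11.6) ≈ 89351.5. V_6(11.6) ≈ 1.25906e+07. The 6-ball is larger.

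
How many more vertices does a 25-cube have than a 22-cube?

The 25-cube has 2^25 = 33554432 vertices. The 22-cube has 2^22 = 4194304 vertices. Difference: 33554432 - 4194304 = 29360128.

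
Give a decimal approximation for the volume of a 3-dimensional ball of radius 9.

Volume = π^{3/2}·(9)^3/Γ(5/2) = 972·π ≈ 3053.63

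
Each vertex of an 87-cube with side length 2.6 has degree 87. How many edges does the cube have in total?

Each of the 2^87 = 154742504910672534362390528 vertices has degree 87; total edges = 87·2^87/2 = 6731298963614255244763987968.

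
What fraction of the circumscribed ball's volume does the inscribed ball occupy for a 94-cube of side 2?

V_in / V_out = (r_in/r_out)^94 = (1/√94)^94 = 94^(-94/2) ≈ 1.83228e-93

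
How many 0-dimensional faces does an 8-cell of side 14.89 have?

Choose 0 of 4 axes to span the face (C(4,0) = 1 way), then fix each of the remaining 4 coordinates at one of its two extreme values (2^4 = 16 ways): 1·16 = 16.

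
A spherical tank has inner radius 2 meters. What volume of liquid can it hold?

V_3(2) = π^(3/2) · (2)^3 / Γ(3/2 + 1) = 32·π/3 ≈ 33.5103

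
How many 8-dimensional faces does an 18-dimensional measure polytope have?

Choose 8 of 18 axes to span the face (C(18,8) = 43758 ways), then fix each of the remaining 10 coordinates at one of its two extreme values (2^10 = 1024 ways): 43758·1024 = 44808192.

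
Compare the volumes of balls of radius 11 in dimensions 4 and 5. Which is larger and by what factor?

V_4(11) ≈ 72250.4, V_5(11) ≈ 847738. The 5-ball is larger by a factor of 11.73.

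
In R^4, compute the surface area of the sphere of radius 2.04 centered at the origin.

The surface area of an n-ball is 2π^(n/2) r^(n-1) / Γ(n/2). For n=4, r=2.04: 167.579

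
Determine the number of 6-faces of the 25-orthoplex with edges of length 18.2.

f_6(25-orthoplex) = 2^7 · (25 choose 7) = 61529600.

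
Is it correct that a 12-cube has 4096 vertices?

True. The 12-cube has 2^12 = 4096 vertices.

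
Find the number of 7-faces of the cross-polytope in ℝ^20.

An n-cross-polytope has 2^(k+1)·C(n,k+1) k-faces. Here 2^8·C(20,8) = 256·125970 = 32248320.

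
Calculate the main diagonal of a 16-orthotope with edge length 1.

Diagonal = √16 · 1 = 4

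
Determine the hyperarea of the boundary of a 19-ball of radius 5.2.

S_19(5.2) = 2·π^(19/2)·(5.2)^18 / Γ(19/2) ≈ 6.84543e+12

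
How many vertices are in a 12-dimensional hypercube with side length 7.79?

An n-cube has C(n,k)·2^(n-k) k-faces. Here C(12,0)·2^12 = 1·4096 = 4096.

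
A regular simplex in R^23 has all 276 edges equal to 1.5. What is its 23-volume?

For a regular n-simplex with edge a, V = (a^n / n!)·√((n+1)/2^n). With a=1.5, n=23: V ≈ 7.34286e-22.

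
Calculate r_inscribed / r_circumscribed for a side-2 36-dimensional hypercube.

Ratio = (s/2)/(s√36/2) = 36^(-1/2) ≈ 0.166667.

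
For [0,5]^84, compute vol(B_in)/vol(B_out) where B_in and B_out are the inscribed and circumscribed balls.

V_in/V_out = n^(-n/2) = 84^(-84/2) ≈ 1.5145e-81.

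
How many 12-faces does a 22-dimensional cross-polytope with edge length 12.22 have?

An n-cross-polytope has 2^(k+1)·C(n,k+1) k-faces. Here 2^13·C(22,13) = 8192·497420 = 4074864640.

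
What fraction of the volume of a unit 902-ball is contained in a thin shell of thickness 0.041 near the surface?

1 - (1-0.041)^902 ≈ 1 - 3.985e-17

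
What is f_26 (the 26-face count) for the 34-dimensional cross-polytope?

An n-cross-polytope has 2^(k+1)·C(n,k+1) k-faces. Here 2^27·C(34,27) = 134217728·5379616 = 722039837032448.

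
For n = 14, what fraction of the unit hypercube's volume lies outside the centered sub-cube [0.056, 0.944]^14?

Shell fraction = 1 - (1-0.112)^14 ≈ 0.810425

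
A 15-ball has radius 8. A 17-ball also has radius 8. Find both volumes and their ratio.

V_15(8.0) ≈ 1.34208e+13. V_17(8.0) ≈ 3.17461e+14. Ratio V_15/V_17 ≈ 0.04228.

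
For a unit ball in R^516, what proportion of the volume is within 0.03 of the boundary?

V(inner)/V(outer) = ((1-0.03)/1)^516 ≈ 1.494e-07, so the shell fraction is 0.9999998506.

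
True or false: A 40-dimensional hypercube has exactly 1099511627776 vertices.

True. The 40-cube has 2^40 = 1099511627776 vertices.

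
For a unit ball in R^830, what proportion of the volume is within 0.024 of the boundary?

1 - (1-0.024)^830 ≈ 0.9999999982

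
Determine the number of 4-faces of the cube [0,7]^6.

f_4(6-cube) = (6 choose 4) · 2^2 = 60.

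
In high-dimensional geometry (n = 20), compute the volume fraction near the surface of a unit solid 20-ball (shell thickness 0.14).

1 - (1-0.14)^20 ≈ 0.951026 ≈ 95.10%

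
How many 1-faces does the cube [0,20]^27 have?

Number of 1-faces = C(27,1)·2^(27-1) = 27·67108864 = 1811939328.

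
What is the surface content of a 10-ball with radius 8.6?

S_10(8.6) = 2·π^(10/2)·(8.6)^9 / Γ(10/2) ≈ 6.56227e+09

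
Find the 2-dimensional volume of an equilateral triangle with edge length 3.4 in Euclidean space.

Area = (√3/4) · 3.4² = 5.00563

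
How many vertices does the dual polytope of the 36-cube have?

The 36-dimensional cross-polytope has 2n = 2·36 = 72 vertices.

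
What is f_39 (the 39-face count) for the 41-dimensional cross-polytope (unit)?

Number of 39-faces = 2^(39+1) · C(41,39+1) = 1099511627776 · 41 = 45079976738816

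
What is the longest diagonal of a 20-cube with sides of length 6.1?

||(6.1,6.1,...,6.1)|| = √(20)·6.1 ≈ 27.28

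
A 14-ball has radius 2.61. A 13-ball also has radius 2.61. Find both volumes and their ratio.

V_14(2.61) ≈ 407930. V_13(2.61) ≈ 237502. Ratio V_14/V_13 ≈ 1.718.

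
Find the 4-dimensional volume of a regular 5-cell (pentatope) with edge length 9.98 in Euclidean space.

For a regular n-simplex with edge a, V = (a^n / n!)·√((n+1)/2^n). With a=9.98, n=4: V ≈ 231.066.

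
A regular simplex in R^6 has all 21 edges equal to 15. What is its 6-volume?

V = (15^6 / 6!) · √((6+1) / 2^6) ≈ 5232.08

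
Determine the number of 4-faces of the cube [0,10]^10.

Choose 4 of 10 axes to span the face (C(10,4) = 210 ways), then fix each of the remaining 6 coordinates at one of its two extreme values (2^6 = 64 ways): 210·64 = 13440.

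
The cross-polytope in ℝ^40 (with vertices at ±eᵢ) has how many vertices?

An n-cross-polytope has 2n vertices; here n = 40, giving 80.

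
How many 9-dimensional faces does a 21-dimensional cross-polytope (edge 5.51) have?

An n-cross-polytope has 2^(k+1)·C(n,k+1) k-faces. Here 2^10·C(21,10) = 1024·352716 = 361181184.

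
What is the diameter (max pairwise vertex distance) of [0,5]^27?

||(5,5,...,5)|| = √(27)·5 ≈ 25.9808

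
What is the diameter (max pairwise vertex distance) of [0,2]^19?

The space diagonal of an n-cube of side s is s√n. Here 2·√19 ≈ 8.7178.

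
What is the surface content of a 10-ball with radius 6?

|∂B_10(6)| = 839808·π^5 ≈ 2.56998e+08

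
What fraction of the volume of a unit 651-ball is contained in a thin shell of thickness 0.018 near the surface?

V(inner)/V(outer) = ((1-0.018)/1)^651 ≈ 7.321e-06, so the shell fraction is 0.999993.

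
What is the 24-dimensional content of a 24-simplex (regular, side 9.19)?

V = (9.19^24 / 24!) · √((24+1) / 2^24) ≈ 0.000259106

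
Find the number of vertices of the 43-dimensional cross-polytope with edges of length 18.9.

The 43-dimensional cross-polytope has 2n = 2·43 = 86 vertices.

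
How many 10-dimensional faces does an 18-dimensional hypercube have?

Number of 10-faces = C(18,10) · 2^(18-10) = 43758 · 256 = 11202048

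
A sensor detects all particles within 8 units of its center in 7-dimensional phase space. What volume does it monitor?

Volume = π^{7/2}·(8)^7/Γ(9/2) = 33554432·π^3/105 ≈ 9.90855e+06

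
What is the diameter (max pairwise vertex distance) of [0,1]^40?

The space diagonal of an n-cube of side s is s√n. Here 1·√40 ≈ 6.32456.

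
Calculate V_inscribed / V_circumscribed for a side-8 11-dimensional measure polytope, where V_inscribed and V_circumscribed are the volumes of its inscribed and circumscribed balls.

The radii are 8/2 and 8√11/2, so the volume ratio is (1/√11)^11 = 11^{-11/2} ≈ 1.87215e-06.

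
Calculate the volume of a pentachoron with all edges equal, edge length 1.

V_4 = √(5) · 1^4 / (4! · 2^(4/2)) ≈ 0.0232924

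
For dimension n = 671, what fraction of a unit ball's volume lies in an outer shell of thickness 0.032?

1 - (1-0.032)^671 ≈ 1 - 3.329e-10 ≈ (100 - 3.33e-08)%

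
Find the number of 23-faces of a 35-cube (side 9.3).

f_23(35-cube) = (35 choose 23) · 2^12 = 3417914572800.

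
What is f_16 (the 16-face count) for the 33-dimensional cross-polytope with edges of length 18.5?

Number of 16-faces = 2^(16+1) · C(33,16+1) = 131072 · 1166803110 = 152935217233920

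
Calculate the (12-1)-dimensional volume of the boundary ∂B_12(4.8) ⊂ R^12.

S_12(4.8) = 2·π^(12/2)·(4.8)^11 / Γ(12/2) ≈ 4.99346e+08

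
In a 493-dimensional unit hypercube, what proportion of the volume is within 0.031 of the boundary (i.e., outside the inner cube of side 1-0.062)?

1 - (1 - 2·0.031)^493 = 1 - 0.938^493 ≈ 1 - 1.977e-14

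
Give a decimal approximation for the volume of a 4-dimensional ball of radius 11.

V = 14641·π^2/2 ≈ 72250.4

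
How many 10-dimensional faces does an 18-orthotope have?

An n-cube has C(n,k)·2^(n-k) k-faces. Here C(18,10)·2^8 = 43758·256 = 11202048.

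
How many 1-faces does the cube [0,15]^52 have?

Number of 1-faces = C(52,1)·2^(52-1) = 52·2251799813685248 = 117093590311632896.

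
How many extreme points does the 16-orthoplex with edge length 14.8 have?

Number of vertices = 2n = 32.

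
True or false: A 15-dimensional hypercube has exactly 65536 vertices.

False. The 15-cube has 2^15 = 32768 vertices.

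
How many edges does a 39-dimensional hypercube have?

The 39-cube has n·2^(n-1) = 39·2^38 = 39·274877906944 = 10720238370816 edges.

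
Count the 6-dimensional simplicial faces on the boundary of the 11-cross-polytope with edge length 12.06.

f_6(11-orthoplex) = 2^7 · (11 choose 7) = 42240.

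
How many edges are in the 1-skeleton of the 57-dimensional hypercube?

An n-cube has n·2^(n-1) edges. With n = 57: 57·72057594037927936 = 4107282860161892352.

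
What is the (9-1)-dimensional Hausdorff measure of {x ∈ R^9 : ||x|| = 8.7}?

|∂B_9(8.7)| ≈ 9.74348e+08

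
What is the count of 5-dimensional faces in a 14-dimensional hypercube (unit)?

Number of 5-faces = C(14,5) · 2^(14-5) = 2002 · 512 = 1025024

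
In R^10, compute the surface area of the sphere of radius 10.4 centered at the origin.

|∂B_10(10.4)| ≈ 3.62968e+10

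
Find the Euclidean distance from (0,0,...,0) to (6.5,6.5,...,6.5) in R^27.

The space diagonal of an n-cube of side s is s√n. Here 6.5·√27 ≈ 33.775.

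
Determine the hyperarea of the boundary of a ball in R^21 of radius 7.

The surface area of an n-ball is 2π^(n/2) r^(n-1) / Γ(n/2). For n=21, r=7: 23344937339644196864·π^10/93532725 ≈ 2.33737e+16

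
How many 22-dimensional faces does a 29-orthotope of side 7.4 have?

f_22(29-cube) = (29 choose 22) · 2^7 = 199779840.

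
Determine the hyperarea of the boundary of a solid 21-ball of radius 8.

S_21(8) = 2·π^(21/2)·(8)^20 / Γ(21/2) = 2361183241434822606848·π^10/654729075 ≈ 3.37728e+17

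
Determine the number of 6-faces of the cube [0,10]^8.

Number of 6-faces = C(8,6) · 2^(8-6) = 28 · 4 = 112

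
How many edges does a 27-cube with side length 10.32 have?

An n-cube has n·2^(n-1) edges. With n = 27: 27·67108864 = 1811939328.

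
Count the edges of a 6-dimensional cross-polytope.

Each 1-face is the convex hull of 2 vertices, one chosen as ±e_i from each of 2 distinct axes: 2^2·C(6,2) = 60.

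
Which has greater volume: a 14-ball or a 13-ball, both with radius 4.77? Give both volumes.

V_14(4.77) ≈ 1.8918e+09. V_13(4.77) ≈ 6.02671e+08. The 14-ball is larger.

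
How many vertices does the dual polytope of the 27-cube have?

Number of vertices = 2n = 54.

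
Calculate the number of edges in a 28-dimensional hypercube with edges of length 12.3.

Number of 1-faces = C(28,1)·2^(28-1) = 28·134217728 = 3758096384.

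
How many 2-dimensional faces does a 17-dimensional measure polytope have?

f_2(17-cube) = (17 choose 2) · 2^15 = 4456448.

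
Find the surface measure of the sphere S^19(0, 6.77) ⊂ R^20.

S_20(6.77) = 2·π^(20/2)·(6.77)^19 / Γ(20/2) ≈ 3.11853e+15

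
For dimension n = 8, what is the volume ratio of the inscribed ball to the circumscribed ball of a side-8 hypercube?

V_in/V_out = n^(-n/2) = 8^(-8/2) ≈ 0.000244141.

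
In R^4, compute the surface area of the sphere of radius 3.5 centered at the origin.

S = n·V_n(r)/r = 4·V_4(3.5)/3.5 (volume-to-surface relation), giving 343·π^2/4 ≈ 846.319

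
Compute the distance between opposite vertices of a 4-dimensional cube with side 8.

||(8,8,...,8)|| = √(4)·8 = 16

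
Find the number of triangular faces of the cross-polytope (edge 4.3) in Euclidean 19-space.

Each 2-face is the convex hull of 3 vertices, one chosen as ±e_i from each of 3 distinct axes: 2^3·C(19,3) = 7752.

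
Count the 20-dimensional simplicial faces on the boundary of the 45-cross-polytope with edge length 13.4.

An n-cross-polytope has 2^(k+1)·C(n,k+1) k-faces. Here 2^21·C(45,21) = 2097152·3773655750150 = 7913929703738572800.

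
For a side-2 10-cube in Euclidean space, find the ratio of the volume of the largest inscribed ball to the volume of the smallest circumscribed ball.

V_in / V_out = (r_in/r_out)^10 = (1/√10)^10 = 10^(-10/2) ≈ 1e-05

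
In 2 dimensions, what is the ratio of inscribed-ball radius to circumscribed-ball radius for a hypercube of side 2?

r_in = 2/2 (half the side); r_out = 2√2/2 (half the diagonal). Ratio = 1/√2 ≈ 0.707107.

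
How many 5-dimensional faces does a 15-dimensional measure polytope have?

Choose 5 of 15 axes to span the face (C(15,5) = 3003 ways), then fix each of the remaining 10 coordinates at one of its two extreme values (2^10 = 1024 ways): 3003·1024 = 3075072.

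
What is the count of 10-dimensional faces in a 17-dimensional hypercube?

Choose 10 of 17 axes to span the face (C(17,10) = 19448 ways), then fix each of the remaining 7 coordinates at one of its two extreme values (2^7 = 128 ways): 19448·128 = 2489344.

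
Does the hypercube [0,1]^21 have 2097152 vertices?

True. The 21-cube has 2^21 = 2097152 vertices.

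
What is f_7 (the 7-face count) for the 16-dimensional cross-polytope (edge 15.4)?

Each 7-face is the convex hull of 8 vertices, one chosen as ±e_i from each of 8 distinct axes: 2^8·C(16,8) = 3294720.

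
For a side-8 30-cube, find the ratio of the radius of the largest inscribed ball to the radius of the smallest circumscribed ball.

Ratio = (s/2)/(s√30/2) = 30^(-1/2) ≈ 0.182574.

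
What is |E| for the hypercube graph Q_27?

An n-cube has n·2^(n-1) edges. With n = 27: 27·67108864 = 1811939328.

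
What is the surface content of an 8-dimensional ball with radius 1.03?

S = n·V_n(r)/r = 8·V_8(1.03)/1.03 (volume-to-surface relation), giving 39.9336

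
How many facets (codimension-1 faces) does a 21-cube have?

Choose 20 of 21 axes to span the face (C(21,20) = 21 ways), then fix each of the remaining 1 coordinate at one of its two extreme values (2^1 = 2 ways): 21·2 = 42.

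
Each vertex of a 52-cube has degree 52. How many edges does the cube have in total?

Number of 1-faces = C(52,1)·2^(52-1) = 52·2251799813685248 = 117093590311632896.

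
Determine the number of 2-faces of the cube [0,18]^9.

f_2(9-cube) = (9 choose 2) · 2^7 = 4608.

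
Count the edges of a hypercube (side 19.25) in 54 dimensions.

Each of the 2^54 = 18014398509481984 vertices has degree 54; total edges = 54·2^54/2 = 486388759756013568.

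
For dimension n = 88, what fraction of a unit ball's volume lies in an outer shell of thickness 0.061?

1 - (1-0.061)^88 ≈ 0.996068 ≈ 99.61%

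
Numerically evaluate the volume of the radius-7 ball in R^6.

Volume = π^{6/2}·(7)^6/Γ(4) = 117649·π^3/6 ≈ 607976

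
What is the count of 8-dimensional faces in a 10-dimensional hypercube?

f_8(10-cube) = (10 choose 8) · 2^2 = 180.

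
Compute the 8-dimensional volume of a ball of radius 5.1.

The n-ball volume is π^(n/2)·r^n/Γ(n/2+1). With n=8, r=5.1: V ≈ 1.85759e+06.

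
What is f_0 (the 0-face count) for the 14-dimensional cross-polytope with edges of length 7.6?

Number of 0-faces = 2^(0+1) · C(14,0+1) = 2 · 14 = 28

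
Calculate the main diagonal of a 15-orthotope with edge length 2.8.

The space diagonal of an n-cube of side s is s√n. Here 2.8·√15 ≈ 10.8444.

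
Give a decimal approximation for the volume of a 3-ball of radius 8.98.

Volume = π^{3/2}·(8.98)^3/Γ(5/2) ≈ 3033.32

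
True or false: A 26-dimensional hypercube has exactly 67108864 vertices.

True. The 26-cube has 2^26 = 67108864 vertices.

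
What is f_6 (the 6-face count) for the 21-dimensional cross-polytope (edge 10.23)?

f_6(21-orthoplex) = 2^7 · (21 choose 7) = 14883840.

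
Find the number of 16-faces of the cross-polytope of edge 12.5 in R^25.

Number of 16-faces = 2^(16+1) · C(25,16+1) = 131072 · 1081575 = 141764198400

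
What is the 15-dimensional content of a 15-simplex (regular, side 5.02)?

V_15 = √(16) · 5.02^15 / (15! · 2^(15/2)) ≈ 0.000547509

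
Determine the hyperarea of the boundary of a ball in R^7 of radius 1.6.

S = n·V_n(r)/r = 7·V_7(1.6)/1.6 (volume-to-surface relation), giving 554.879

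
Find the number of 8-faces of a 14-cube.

Number of 8-faces = C(14,8) · 2^(14-8) = 3003 · 64 = 192192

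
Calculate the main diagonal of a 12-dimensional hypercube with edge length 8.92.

Diagonal = √12 · 8.92 ≈ 30.8998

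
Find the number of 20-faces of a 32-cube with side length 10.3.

Choose 20 of 32 axes to span the face (C(32,20) = 225792840 ways), then fix each of the remaining 12 coordinates at one of its two extreme values (2^12 = 4096 ways): 225792840·4096 = 924847472640.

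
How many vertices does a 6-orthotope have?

The 6-cube has 2^6 = 64 vertices.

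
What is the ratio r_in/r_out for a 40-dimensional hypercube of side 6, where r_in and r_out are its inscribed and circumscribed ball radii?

r_in / r_out = (6/2) / (6√40/2) = 1/√40 ≈ 0.158114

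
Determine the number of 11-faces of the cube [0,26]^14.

Number of 11-faces = C(14,11) · 2^(14-11) = 364 · 8 = 2912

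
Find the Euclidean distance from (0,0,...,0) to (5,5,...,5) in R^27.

Diagonal = √27 · 5 ≈ 25.9808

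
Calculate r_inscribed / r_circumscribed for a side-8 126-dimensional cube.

Ratio = (s/2)/(s√126/2) = 126^(-1/2) ≈ 0.0890871.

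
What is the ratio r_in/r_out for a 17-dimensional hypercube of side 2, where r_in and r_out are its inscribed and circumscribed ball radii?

r_in = 2/2 (half the side); r_out = 2√17/2 (half the diagonal). Ratio = 1/√17 ≈ 0.242536.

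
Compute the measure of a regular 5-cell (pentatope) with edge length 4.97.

V_4 = √(5) · 4.97^4 / (4! · 2^(4/2)) ≈ 14.2115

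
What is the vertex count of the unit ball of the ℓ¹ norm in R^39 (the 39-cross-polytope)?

Number of vertices = 2n = 78.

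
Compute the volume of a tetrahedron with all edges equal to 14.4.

Volume = (√2/12) · 14.4³ = 351.902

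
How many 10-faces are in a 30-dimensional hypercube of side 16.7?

Choose 10 of 30 axes to span the face (C(30,10) = 30045015 ways), then fix each of the remaining 20 coordinates at one of its two extreme values (2^20 = 1048576 ways): 30045015·1048576 = 31504481648640.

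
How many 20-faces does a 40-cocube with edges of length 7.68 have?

f_20(40-orthoplex) = 2^21 · (40 choose 21) = 275319165340876800.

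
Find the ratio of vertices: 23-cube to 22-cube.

The 23-cube has 2^23 = 8388608 vertices. The 22-cube has 2^22 = 4194304 vertices. Ratio: 8388608/4194304 = 2.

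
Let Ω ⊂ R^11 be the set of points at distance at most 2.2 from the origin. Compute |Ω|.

The n-ball volume is π^(n/2)·r^n/Γ(n/2+1). With n=11, r=2.2: V ≈ 11009.2.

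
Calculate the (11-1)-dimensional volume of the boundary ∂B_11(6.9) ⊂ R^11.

The surface area of an n-ball is 2π^(n/2) r^(n-1) / Γ(n/2). For n=11, r=6.9: 5.06977e+09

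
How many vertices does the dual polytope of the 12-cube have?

The vertices are ±e_1, ..., ±e_12, so there are 2·12 = 24.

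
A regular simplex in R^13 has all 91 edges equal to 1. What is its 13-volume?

For a regular n-simplex with edge a, V = (a^n / n!)·√((n+1)/2^n). With a=1, n=13: V ≈ 6.63879e-12.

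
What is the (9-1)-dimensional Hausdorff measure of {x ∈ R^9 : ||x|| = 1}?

The surface area of an n-ball is 2π^(n/2) r^(n-1) / Γ(n/2). For n=9, r=1: 32·π^4/105 ≈ 29.6866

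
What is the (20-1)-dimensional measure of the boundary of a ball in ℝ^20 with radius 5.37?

|∂B_20(5.37)| ≈ 3.82188e+13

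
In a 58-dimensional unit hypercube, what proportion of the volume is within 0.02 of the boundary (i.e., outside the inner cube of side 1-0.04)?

Shell fraction = 1 - (1-0.04)^58 ≈ 0.906302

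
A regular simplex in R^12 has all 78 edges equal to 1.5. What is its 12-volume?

V_12 = √(13) · 1.5^12 / (12! · 2^(12/2)) ≈ 1.52598e-08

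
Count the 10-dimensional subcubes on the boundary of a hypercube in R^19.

f_10(19-cube) = (19 choose 10) · 2^9 = 47297536.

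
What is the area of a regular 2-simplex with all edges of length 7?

Area = (√3/4) · 7² = 21.2176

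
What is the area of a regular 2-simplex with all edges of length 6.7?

Area = (√3/4) · 6.7² = 19.4379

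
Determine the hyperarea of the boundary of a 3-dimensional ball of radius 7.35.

S = n·V_n(r)/r = 3·V_3(7.35)/7.35 (volume-to-surface relation), giving 4πr² = 4π·(7.35)² ≈ 678.867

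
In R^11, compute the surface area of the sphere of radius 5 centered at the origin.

|∂B_11(5)| = 125000000·π^5/189 ≈ 2.02394e+08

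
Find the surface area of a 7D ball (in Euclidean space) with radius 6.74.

S_7(6.74) = 2·π^(7/2)·(6.74)^6 / Γ(7/2) ≈ 3.10054e+06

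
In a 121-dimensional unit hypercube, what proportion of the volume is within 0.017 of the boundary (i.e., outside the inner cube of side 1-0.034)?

The inner cube has side 1-2·0.017 = 0.966 and volume (0.966)^121 ≈ 0.01521, so the shell holds 0.984786 of the volume.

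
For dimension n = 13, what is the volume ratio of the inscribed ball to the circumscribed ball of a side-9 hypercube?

V_in / V_out = (r_in/r_out)^13 = (1/√13)^13 = 13^(-13/2) ≈ 5.74603e-08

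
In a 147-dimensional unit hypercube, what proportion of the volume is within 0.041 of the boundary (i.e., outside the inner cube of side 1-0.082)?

Shell fraction = 1 - (1-0.082)^147 ≈ 0.9999965496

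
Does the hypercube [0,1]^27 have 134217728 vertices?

True. The 27-cube has 2^27 = 134217728 vertices.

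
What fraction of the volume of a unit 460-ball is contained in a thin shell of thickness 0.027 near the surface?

V(inner)/V(outer) = ((1-0.027)/1)^460 ≈ 3.403e-06, so the shell fraction is 0.9999965967.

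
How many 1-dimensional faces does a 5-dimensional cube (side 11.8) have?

Choose 1 of 5 axes to span the face (C(5,1) = 5 ways), then fix each of the remaining 4 coordinates at one of its two extreme values (2^4 = 16 ways): 5·16 = 80.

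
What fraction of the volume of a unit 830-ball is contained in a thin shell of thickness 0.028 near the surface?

Shell fraction = 1 - (1-0.028)^830 ≈ 1 - 5.794e-11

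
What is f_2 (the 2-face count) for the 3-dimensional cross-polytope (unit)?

Number of 2-faces = 2^(2+1) · C(3,2+1) = 8 · 1 = 8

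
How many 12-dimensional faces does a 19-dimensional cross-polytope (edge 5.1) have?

An n-cross-polytope has 2^(k+1)·C(n,k+1) k-faces. Here 2^13·C(19,13) = 8192·27132 = 222265344.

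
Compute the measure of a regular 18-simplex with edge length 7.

V_18 = √(19) · 7^18 / (18! · 2^(18/2)) ≈ 0.00216536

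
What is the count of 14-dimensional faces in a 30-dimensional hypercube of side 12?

Number of 14-faces = C(30,14) · 2^(30-14) = 145422675 · 65536 = 9530420428800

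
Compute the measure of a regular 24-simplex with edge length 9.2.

Volume = 9.2^24 · √(25/2^24) / 24! ≈ 0.000265958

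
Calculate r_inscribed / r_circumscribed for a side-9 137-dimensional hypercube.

r_in = 9/2 (half the side); r_out = 9√137/2 (half the diagonal). Ratio = 1/√137 ≈ 0.0854358.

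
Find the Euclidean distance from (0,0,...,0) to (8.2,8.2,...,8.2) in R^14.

Diagonal = √14 · 8.2 ≈ 30.6816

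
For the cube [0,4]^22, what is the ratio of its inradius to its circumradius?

For an n-cube of any side s, the inradius is s/2 and the circumradius is s√n/2, so the ratio is 1/√22 ≈ 0.213201.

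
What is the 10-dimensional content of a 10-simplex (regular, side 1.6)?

Volume = 1.6^10 · √(11/2^10) / 10! ≈ 3.14039e-06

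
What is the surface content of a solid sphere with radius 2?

S_3(2) = 2·π^(3/2)·(2)^2 / Γ(3/2) = 4πr² = 4π·(2)² ≈ 50.2655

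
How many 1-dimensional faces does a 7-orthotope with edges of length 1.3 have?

Choose 1 of 7 axes to span the face (C(7,1) = 7 ways), then fix each of the remaining 6 coordinates at one of its two extreme values (2^6 = 64 ways): 7·64 = 448.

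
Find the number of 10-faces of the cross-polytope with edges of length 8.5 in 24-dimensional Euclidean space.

Each 10-face is the convex hull of 11 vertices, one chosen as ±e_i from each of 11 distinct axes: 2^11·C(24,11) = 5112102912.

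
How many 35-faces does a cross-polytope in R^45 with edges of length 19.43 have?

Number of 35-faces = 2^(35+1) · C(45,35+1) = 68719476736 · 886163135 = 60896666939933327360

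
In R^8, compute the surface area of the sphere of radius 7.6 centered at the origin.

The surface area of an n-ball is 2π^(n/2) r^(n-1) / Γ(n/2). For n=8, r=7.6: 4.75525e+07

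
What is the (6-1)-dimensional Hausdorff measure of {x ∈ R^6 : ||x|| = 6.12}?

S_6(6.12) = 2·π^(6/2)·(6.12)^5 / Γ(6/2) ≈ 266199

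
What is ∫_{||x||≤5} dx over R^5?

The n-ball volume is π^(n/2)·r^n/Γ(n/2+1). With n=5, r=5: V = 5000·π^2/3 ≈ 16449.3.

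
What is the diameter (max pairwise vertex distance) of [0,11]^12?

The space diagonal of an n-cube of side s is s√n. Here 11·√12 ≈ 38.1051.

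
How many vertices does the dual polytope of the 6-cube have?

The vertices are ±e_1, ..., ±e_6, so there are 2·6 = 12.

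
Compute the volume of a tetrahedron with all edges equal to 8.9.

Volume = (√2/12) · 8.9³ = 83.0814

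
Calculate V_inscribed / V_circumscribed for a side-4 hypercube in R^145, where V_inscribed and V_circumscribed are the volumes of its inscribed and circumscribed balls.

The radii are 4/2 and 4√145/2, so the volume ratio is (1/√145)^145 = 145^{-145/2} ≈ 1.99903e-157.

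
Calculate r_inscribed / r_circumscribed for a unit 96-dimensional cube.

Ratio = (s/2)/(s√96/2) = 96^(-1/2) ≈ 0.102062.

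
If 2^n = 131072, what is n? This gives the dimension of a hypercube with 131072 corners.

Since 2^n = 131072, we have n = 17.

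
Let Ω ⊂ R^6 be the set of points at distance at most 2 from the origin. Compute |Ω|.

V = 32·π^3/3 ≈ 330.734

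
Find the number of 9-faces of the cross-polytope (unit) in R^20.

f_9(20-orthoplex) = 2^10 · (20 choose 10) = 189190144.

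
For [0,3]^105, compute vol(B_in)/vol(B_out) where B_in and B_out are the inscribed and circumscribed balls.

V_in / V_out = (r_in/r_out)^105 = (1/√105)^105 = 105^(-105/2) ≈ 7.71901e-107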